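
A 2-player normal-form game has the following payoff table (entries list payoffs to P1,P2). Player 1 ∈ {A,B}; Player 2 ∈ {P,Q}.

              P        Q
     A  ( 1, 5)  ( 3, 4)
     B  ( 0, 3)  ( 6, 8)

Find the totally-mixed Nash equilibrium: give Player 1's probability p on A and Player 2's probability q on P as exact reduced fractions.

P1 indiff ⇒ q·1+(1-q)·3 = q·0+(1-q)·6 ⇒ q(1) = (1-q)(3) ⇒ q = 3/4
P2 indiff ⇒ p·5+(1-p)·3 = p·4+(1-p)·8 ⇒ p(1) = (1-p)(5) ⇒ p = 5/6

p=5/6, q=3/4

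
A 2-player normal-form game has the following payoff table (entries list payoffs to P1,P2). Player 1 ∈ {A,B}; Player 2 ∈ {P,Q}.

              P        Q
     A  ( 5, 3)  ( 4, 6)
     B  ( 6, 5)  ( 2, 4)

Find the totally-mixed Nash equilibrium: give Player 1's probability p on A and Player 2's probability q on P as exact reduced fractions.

P1 indiff ⇒ q·5+(1-q)·4 = q·6+(1-q)·2 ⇒ q(-1) = (1-q)(-2) ⇒ q = 2/3
P2 indiff ⇒ p·3+(1-p)·5 = p·6+(1-p)·4 ⇒ p(-3) = (1-p)(-1) ⇒ p = 1/4

(p,q) = (1/4, 2/3)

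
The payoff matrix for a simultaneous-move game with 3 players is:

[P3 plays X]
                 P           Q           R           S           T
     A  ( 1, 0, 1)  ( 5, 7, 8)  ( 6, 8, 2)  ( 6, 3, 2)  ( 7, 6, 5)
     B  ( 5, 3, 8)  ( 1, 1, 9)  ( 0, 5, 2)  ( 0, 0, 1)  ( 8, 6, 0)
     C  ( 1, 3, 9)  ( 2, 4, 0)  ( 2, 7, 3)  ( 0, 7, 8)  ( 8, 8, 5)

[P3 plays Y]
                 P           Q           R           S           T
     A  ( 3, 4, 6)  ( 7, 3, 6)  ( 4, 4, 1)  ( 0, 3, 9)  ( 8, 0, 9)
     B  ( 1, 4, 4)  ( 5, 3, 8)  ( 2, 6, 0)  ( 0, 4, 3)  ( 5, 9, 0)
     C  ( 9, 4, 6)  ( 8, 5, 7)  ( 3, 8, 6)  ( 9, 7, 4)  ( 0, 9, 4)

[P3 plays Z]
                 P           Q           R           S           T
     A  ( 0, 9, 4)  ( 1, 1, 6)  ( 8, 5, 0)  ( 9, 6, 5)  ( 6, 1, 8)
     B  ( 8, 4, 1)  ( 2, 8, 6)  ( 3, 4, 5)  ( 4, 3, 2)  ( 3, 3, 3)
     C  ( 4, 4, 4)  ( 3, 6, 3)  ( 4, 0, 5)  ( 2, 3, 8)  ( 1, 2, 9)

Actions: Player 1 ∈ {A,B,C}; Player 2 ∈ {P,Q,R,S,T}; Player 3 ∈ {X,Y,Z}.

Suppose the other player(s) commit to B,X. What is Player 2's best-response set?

BR_2 = {T}

u_2(P vs B,X) = 3
u_2(Q vs B,X) = 1
u_2(R vs B,X) = 5
u_2(S vs B,X) = 0
u_2(T vs B,X) = 6
max payoff 6 at {T}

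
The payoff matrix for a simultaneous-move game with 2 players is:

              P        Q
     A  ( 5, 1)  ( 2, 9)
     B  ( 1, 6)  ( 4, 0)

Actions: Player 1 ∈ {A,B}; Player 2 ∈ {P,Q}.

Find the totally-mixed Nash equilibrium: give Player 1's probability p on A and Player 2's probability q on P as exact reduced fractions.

p=3/7, q=1/3

P1 indiff ⇒ q·5+(1-q)·2 = q·1+(1-q)·4 ⇒ q(4) = (1-q)(2) ⇒ q = 1/3
P2 indiff ⇒ p·1+(1-p)·6 = p·9+(1-p)·0 ⇒ p(-8) = (1-p)(-6) ⇒ p = 3/7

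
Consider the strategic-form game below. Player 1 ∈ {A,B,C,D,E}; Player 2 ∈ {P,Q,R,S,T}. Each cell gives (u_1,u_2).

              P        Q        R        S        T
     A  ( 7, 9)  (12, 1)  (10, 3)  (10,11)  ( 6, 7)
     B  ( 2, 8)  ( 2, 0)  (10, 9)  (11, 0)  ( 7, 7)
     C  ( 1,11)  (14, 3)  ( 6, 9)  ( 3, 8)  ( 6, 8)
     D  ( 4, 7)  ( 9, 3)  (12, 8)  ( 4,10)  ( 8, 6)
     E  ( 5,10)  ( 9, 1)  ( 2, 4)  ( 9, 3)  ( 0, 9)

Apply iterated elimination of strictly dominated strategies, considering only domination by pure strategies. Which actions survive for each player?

P1 drop E (A beats it: P:7>5 Q:12>9 R:10>2 S:10>9 T:6>0)
P2 drop Q (P beats it: A:9>1 B:8>0 C:11>3 D:7>3)
P1 drop C (B beats it: P:2>1 R:10>6 S:11>3 T:7>6)
P2 drop T (P beats it: A:9>7 B:8>7 D:7>6)
P1→{A,B,D} P2→{P,R,S}

Remaining: P1:{A,B,D} P2:{P,R,S}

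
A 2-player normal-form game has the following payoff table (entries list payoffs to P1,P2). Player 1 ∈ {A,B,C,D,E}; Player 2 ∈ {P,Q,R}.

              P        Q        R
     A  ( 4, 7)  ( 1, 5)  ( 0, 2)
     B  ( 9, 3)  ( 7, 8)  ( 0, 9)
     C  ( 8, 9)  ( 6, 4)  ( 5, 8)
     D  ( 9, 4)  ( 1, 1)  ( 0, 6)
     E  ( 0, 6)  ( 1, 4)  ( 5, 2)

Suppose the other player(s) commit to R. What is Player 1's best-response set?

u_1(A vs R) = 0
u_1(B vs R) = 0
u_1(C vs R) = 5
u_1(D vs R) = 0
u_1(E vs R) = 5
max payoff 5 at {C,E}

argmax u_1 = {C,E}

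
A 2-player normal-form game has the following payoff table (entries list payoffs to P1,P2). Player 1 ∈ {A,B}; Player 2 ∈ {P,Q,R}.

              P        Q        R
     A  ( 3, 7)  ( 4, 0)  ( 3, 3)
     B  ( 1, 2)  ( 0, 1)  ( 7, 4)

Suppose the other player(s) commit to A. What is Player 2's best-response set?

u_2(P vs A) = 7
u_2(Q vs A) = 0
u_2(R vs A) = 3
max payoff 7 at {P}

argmax u_2 = {P}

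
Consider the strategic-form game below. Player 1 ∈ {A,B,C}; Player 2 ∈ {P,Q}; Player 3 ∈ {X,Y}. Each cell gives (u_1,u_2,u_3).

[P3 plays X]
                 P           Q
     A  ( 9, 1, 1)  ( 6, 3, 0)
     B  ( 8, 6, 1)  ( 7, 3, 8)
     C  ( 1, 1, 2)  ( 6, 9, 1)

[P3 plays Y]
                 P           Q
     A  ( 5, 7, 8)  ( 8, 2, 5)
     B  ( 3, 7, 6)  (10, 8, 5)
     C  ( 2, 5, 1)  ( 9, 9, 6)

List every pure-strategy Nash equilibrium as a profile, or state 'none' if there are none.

PSNE = {(A,P,Y)}

(A,P,X): not NE [P2→Q gives 3>1; P3→Y gives 8>1]
(A,P,Y): NE
(A,Q,X): not NE [P1→B gives 7>6; P3→Y gives 5>0]
(A,Q,Y): not NE [P1→B gives 10>8; P2→P gives 7>2]
(B,P,X): not NE [P1→A gives 9>8; P3→Y gives 6>1]
(B,P,Y): not NE [P1→A gives 5>3; P2→Q gives 8>7]
(B,Q,X): not NE [P2→P gives 6>3]
(B,Q,Y): not NE [P3→X gives 8>5]
(C,P,X): not NE [P1→A gives 9>1; P2→Q gives 9>1]
(C,P,Y): not NE [P1→A gives 5>2; P2→Q gives 9>5; P3→X gives 2>1]
(C,Q,X): not NE [P1→B gives 7>6; P3→Y gives 6>1]
(C,Q,Y): not NE [P1→B gives 10>9]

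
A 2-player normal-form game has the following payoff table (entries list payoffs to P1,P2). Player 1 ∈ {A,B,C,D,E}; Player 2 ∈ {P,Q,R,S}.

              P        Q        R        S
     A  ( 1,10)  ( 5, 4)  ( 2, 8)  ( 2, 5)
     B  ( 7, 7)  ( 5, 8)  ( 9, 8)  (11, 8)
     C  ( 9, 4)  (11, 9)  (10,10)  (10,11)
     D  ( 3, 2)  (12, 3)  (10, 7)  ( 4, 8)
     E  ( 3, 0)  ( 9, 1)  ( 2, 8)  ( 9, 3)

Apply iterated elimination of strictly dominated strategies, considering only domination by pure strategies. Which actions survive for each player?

IESDS → P1:{B,C,D} P2:{Q,R,S}

P1 drop A (C beats it: P:9>1 Q:11>5 R:10>2 S:10>2)
P1 drop E (C beats it: P:9>3 Q:11>9 R:10>2 S:10>9)
P2 drop P (Q beats it: B:8>7 C:9>4 D:3>2)
P1→{B,C,D} P2→{Q,R,S}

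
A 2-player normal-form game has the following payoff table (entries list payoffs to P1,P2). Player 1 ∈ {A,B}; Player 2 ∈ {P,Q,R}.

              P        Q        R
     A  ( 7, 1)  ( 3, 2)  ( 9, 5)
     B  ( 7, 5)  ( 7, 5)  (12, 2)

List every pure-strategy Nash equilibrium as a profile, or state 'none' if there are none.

Nash profiles: (B,P), (B,Q)

(A,P): not NE [P2→R gives 5>1]
(A,Q): not NE [P1→B gives 7>3; P2→R gives 5>2]
(A,R): not NE [P1→B gives 12>9]
(B,P): NE
(B,Q): NE
(B,R): not NE [P2→Q gives 5>2]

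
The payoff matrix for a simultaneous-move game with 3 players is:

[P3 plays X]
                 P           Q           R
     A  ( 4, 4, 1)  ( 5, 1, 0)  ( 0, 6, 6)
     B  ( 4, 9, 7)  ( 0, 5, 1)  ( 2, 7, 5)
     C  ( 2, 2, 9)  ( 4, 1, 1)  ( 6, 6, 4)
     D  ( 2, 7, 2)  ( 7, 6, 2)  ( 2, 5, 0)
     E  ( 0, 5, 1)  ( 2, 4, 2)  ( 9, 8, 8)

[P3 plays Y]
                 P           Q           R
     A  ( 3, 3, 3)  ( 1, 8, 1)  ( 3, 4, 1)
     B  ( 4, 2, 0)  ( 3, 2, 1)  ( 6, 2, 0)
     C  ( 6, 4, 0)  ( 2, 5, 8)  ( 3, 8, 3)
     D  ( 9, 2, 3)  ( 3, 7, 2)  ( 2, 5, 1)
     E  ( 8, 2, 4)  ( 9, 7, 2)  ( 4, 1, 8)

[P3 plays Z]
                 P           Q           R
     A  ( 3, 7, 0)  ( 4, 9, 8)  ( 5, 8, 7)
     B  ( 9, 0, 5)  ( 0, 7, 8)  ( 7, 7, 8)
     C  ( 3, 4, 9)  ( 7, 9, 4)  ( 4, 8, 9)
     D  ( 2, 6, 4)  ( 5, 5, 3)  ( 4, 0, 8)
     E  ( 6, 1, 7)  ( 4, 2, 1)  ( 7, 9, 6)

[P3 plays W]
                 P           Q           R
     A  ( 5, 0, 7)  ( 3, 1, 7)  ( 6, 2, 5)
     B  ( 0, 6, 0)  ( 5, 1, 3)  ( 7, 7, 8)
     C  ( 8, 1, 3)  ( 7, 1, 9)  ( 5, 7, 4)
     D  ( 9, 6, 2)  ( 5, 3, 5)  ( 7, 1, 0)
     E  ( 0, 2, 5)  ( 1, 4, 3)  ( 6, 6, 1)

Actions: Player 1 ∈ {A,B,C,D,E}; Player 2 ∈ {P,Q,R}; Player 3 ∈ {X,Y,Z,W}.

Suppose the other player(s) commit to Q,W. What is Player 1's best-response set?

BR_1 = {C}

u_1(A vs Q,W) = 3
u_1(B vs Q,W) = 5
u_1(C vs Q,W) = 7
u_1(D vs Q,W) = 5
u_1(E vs Q,W) = 1
max payoff 7 at {C}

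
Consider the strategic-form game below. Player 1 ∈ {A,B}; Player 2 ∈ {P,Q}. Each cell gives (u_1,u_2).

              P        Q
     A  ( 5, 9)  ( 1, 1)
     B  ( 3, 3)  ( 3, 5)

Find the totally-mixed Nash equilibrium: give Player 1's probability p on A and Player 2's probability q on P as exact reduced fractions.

P1 mixes 1/5 on A; P2 mixes 1/2 on P

P1 indiff ⇒ q·5+(1-q)·1 = q·3+(1-q)·3 ⇒ q(2) = (1-q)(2) ⇒ q = 1/2
P2 indiff ⇒ p·9+(1-p)·3 = p·1+(1-p)·5 ⇒ p(8) = (1-p)(2) ⇒ p = 1/5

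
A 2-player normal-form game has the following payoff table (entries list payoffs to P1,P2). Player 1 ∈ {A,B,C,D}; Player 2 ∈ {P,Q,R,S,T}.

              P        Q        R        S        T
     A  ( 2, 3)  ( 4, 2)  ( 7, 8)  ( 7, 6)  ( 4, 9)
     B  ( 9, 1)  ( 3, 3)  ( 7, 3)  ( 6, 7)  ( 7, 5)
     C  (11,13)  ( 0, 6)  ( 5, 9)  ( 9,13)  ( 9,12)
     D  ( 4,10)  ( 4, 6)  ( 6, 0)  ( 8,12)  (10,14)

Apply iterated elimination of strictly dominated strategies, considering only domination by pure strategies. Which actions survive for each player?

P2 drop Q (S beats it: A:6>2 B:7>3 C:13>6 D:12>6)
P2 drop R (T beats it: A:9>8 B:5>3 C:12>9 D:14>0)
P1 drop A (C beats it: P:11>2 S:9>7 T:9>4)
P1 drop B (C beats it: P:11>9 S:9>6 T:9>7)
P1→{C,D} P2→{P,S,T}

Survivors P1:{C,D} P2:{P,S,T}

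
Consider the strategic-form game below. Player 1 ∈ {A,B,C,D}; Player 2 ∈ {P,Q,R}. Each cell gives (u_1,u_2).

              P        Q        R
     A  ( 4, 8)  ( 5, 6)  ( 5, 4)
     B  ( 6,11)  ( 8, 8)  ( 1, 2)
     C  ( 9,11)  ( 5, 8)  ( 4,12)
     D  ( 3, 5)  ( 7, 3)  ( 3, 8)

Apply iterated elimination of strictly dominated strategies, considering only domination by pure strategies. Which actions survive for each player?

P2 drop Q (P beats it: A:8>6 B:11>8 C:11>8 D:5>3)
P1 drop B (C beats it: P:9>6 R:4>1)
P1 drop D (A beats it: P:4>3 R:5>3)
P1→{A,C} P2→{P,R}

Remaining: P1:{A,C} P2:{P,R}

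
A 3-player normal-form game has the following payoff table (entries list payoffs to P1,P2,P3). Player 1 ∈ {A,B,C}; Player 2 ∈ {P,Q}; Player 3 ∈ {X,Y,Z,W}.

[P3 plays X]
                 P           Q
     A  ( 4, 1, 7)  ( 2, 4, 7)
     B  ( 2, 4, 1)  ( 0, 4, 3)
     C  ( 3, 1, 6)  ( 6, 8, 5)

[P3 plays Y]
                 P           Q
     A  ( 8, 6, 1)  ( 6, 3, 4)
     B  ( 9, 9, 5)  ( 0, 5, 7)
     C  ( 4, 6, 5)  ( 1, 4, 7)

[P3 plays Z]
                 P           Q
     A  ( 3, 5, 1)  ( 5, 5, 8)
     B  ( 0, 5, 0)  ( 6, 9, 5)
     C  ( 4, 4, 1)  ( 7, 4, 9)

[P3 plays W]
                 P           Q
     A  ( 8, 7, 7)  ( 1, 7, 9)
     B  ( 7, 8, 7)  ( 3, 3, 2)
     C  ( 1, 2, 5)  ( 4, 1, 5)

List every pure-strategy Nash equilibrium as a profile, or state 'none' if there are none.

(A,P,X): not NE [P2→Q gives 4>1]
(A,P,Y): not NE [P1→B gives 9>8; P3→W gives 7>1]
(A,P,Z): not NE [P1→C gives 4>3; P3→W gives 7>1]
(A,P,W): NE
(A,Q,X): not NE [P1→C gives 6>2; P3→W gives 9>7]
(A,Q,Y): not NE [P2→P gives 6>3; P3→W gives 9>4]
(A,Q,Z): not NE [P1→C gives 7>5; P3→W gives 9>8]
(A,Q,W): not NE [P1→C gives 4>1]
(B,P,X): not NE [P1→A gives 4>2; P3→W gives 7>1]
(B,P,Y): not NE [P3→W gives 7>5]
(B,P,Z): not NE [P1→C gives 4>0; P2→Q gives 9>5; P3→W gives 7>0]
(B,P,W): not NE [P1→A gives 8>7]
(B,Q,X): not NE [P1→C gives 6>0; P3→Y gives 7>3]
(B,Q,Y): not NE [P1→A gives 6>0; P2→P gives 9>5]
(B,Q,Z): not NE [P1→C gives 7>6; P3→Y gives 7>5]
(B,Q,W): not NE [P1→C gives 4>3; P2→P gives 8>3; P3→Y gives 7>2]
(C,P,X): not NE [P1→A gives 4>3; P2→Q gives 8>1]
(C,P,Y): not NE [P1→B gives 9>4; P3→X gives 6>5]
(C,P,Z): not NE [P3→X gives 6>1]
(C,P,W): not NE [P1→A gives 8>1; P3→X gives 6>5]
(C,Q,X): not NE [P3→Z gives 9>5]
(C,Q,Y): not NE [P1→A gives 6>1; P2→P gives 6>4; P3→Z gives 9>7]
(C,Q,Z): NE
(C,Q,W): not NE [P2→P gives 2>1; P3→Z gives 9>5]

Nash profiles: (A,P,W), (C,Q,Z)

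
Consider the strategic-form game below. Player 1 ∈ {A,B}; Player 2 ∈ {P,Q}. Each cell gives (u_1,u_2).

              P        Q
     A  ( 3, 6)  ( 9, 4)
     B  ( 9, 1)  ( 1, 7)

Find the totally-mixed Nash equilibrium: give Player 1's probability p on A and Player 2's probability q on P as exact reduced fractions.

P1 indiff ⇒ q·3+(1-q)·9 = q·9+(1-q)·1 ⇒ q(-6) = (1-q)(-8) ⇒ q = 4/7
P2 indiff ⇒ p·6+(1-p)·1 = p·4+(1-p)·7 ⇒ p(2) = (1-p)(6) ⇒ p = 3/4

(p,q) = (3/4, 4/7)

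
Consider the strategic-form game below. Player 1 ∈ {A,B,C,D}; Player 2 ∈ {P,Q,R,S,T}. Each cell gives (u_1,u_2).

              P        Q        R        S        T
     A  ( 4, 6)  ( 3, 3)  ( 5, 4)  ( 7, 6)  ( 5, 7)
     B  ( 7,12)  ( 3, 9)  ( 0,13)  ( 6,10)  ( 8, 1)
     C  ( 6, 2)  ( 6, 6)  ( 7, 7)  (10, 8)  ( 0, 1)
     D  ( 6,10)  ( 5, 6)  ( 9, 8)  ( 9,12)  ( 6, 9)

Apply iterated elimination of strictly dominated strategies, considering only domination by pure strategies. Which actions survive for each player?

Survivors P1:{B,C,D} P2:{P,R,S}

P1 drop A (D beats it: P:6>4 Q:5>3 R:9>5 S:9>7 T:6>5)
P2 drop Q (R beats it: B:13>9 C:7>6 D:8>6)
P2 drop T (P beats it: B:12>1 C:2>1 D:10>9)
P1→{B,C,D} P2→{P,R,S}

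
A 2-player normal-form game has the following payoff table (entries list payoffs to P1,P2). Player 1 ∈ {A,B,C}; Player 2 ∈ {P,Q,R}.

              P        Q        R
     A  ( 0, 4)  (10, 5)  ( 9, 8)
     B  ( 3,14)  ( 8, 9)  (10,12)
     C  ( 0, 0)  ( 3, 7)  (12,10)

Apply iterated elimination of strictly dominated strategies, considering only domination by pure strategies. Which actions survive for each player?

P2 drop Q (R beats it: A:8>5 B:12>9 C:10>7)
P1 drop A (B beats it: P:3>0 R:10>9)
P1→{B,C} P2→{P,R}

Survivors P1:{B,C} P2:{P,R}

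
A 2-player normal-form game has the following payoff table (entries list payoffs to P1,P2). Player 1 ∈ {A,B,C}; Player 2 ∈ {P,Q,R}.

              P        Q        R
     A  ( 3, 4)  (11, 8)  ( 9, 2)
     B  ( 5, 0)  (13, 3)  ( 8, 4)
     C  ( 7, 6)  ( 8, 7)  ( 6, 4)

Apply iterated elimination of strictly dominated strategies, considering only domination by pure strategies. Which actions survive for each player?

P2 drop P (Q beats it: A:8>4 B:3>0 C:7>6)
P1 drop C (A beats it: Q:11>8 R:9>6)
P1→{A,B} P2→{Q,R}

Survivors P1:{A,B} P2:{Q,R}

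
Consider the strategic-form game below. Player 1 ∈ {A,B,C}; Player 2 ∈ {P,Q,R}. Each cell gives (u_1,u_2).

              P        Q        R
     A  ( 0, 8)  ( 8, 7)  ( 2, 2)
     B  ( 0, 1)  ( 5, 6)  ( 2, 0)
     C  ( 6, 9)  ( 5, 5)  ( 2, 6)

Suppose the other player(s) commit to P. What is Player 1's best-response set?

P1 best: {C}

u_1(A vs P) = 0
u_1(B vs P) = 0
u_1(C vs P) = 6
max payoff 6 at {C}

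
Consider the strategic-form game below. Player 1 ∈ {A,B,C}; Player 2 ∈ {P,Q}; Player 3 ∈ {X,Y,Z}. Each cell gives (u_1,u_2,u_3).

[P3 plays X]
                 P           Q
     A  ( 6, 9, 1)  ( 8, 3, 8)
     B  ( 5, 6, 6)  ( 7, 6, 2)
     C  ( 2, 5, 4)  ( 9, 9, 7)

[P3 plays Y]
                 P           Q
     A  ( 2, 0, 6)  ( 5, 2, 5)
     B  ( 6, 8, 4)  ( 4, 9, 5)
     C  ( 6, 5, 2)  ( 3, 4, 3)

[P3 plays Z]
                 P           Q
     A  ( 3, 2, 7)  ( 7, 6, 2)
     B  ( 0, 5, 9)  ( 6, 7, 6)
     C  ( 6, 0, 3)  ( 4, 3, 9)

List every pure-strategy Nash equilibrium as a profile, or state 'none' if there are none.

No pure NE.

(A,P,X): not NE [P3→Z gives 7>1]
(A,P,Y): not NE [P1→C gives 6>2; P2→Q gives 2>0; P3→Z gives 7>6]
(A,P,Z): not NE [P1→C gives 6>3; P2→Q gives 6>2]
(A,Q,X): not NE [P1→C gives 9>8; P2→P gives 9>3]
(A,Q,Y): not NE [P3→X gives 8>5]
(A,Q,Z): not NE [P3→X gives 8>2]
(B,P,X): not NE [P1→A gives 6>5; P3→Z gives 9>6]
(B,P,Y): not NE [P2→Q gives 9>8; P3→Z gives 9>4]
(B,P,Z): not NE [P1→C gives 6>0; P2→Q gives 7>5]
(B,Q,X): not NE [P1→C gives 9>7; P3→Z gives 6>2]
(B,Q,Y): not NE [P1→A gives 5>4; P3→Z gives 6>5]
(B,Q,Z): not NE [P1→A gives 7>6]
(C,P,X): not NE [P1→A gives 6>2; P2→Q gives 9>5]
(C,P,Y): not NE [P3→X gives 4>2]
(C,P,Z): not NE [P2→Q gives 3>0; P3→X gives 4>3]
(C,Q,X): not NE [P3→Z gives 9>7]
(C,Q,Y): not NE [P1→A gives 5>3; P2→P gives 5>4; P3→Z gives 9>3]
(C,Q,Z): not NE [P1→A gives 7>4]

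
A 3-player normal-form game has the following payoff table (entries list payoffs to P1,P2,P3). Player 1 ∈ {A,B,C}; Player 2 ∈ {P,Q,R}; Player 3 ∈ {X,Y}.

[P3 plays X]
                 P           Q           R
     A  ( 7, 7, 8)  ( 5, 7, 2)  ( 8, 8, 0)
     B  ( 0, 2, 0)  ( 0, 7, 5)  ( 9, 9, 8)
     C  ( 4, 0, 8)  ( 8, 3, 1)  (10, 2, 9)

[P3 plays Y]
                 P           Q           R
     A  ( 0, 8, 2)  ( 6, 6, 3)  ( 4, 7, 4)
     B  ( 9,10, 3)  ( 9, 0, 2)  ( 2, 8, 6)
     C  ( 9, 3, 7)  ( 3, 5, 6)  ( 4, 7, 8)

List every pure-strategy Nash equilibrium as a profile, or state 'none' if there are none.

NE set: (B,P,Y)

(A,P,X): not NE [P2→R gives 8>7]
(A,P,Y): not NE [P1→C gives 9>0; P3→X gives 8>2]
(A,Q,X): not NE [P1→C gives 8>5; P2→R gives 8>7; P3→Y gives 3>2]
(A,Q,Y): not NE [P1→B gives 9>6; P2→P gives 8>6]
(A,R,X): not NE [P1→C gives 10>8; P3→Y gives 4>0]
(A,R,Y): not NE [P2→P gives 8>7]
(B,P,X): not NE [P1→A gives 7>0; P2→R gives 9>2; P3→Y gives 3>0]
(B,P,Y): NE
(B,Q,X): not NE [P1→C gives 8>0; P2→R gives 9>7]
(B,Q,Y): not NE [P2→P gives 10>0; P3→X gives 5>2]
(B,R,X): not NE [P1→C gives 10>9]
(B,R,Y): not NE [P1→C gives 4>2; P2→P gives 10>8; P3→X gives 8>6]
(C,P,X): not NE [P1→A gives 7>4; P2→Q gives 3>0]
(C,P,Y): not NE [P2→R gives 7>3; P3→X gives 8>7]
(C,Q,X): not NE [P3→Y gives 6>1]
(C,Q,Y): not NE [P1→B gives 9>3; P2→R gives 7>5]
(C,R,X): not NE [P2→Q gives 3>2]
(C,R,Y): not NE [P3→X gives 9>8]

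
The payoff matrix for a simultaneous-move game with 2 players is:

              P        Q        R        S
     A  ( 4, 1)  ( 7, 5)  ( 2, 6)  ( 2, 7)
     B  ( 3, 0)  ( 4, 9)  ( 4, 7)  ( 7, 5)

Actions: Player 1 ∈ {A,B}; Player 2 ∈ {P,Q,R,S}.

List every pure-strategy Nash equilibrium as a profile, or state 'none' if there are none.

No pure NE.

(A,P): not NE [P2→S gives 7>1]
(A,Q): not NE [P2→S gives 7>5]
(A,R): not NE [P1→B gives 4>2; P2→S gives 7>6]
(A,S): not NE [P1→B gives 7>2]
(B,P): not NE [P1→A gives 4>3; P2→Q gives 9>0]
(B,Q): not NE [P1→A gives 7>4]
(B,R): not NE [P2→Q gives 9>7]
(B,S): not NE [P2→Q gives 9>5]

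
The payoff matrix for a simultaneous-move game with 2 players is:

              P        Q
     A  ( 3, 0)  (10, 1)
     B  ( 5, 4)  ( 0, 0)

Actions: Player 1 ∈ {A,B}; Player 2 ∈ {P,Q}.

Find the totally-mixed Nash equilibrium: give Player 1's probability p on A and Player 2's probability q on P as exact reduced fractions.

P1 mixes 4/5 on A; P2 mixes 5/6 on P

P1 indiff ⇒ q·3+(1-q)·10 = q·5+(1-q)·0 ⇒ q(-2) = (1-q)(-10) ⇒ q = 5/6
P2 indiff ⇒ p·0+(1-p)·4 = p·1+(1-p)·0 ⇒ p(-1) = (1-p)(-4) ⇒ p = 4/5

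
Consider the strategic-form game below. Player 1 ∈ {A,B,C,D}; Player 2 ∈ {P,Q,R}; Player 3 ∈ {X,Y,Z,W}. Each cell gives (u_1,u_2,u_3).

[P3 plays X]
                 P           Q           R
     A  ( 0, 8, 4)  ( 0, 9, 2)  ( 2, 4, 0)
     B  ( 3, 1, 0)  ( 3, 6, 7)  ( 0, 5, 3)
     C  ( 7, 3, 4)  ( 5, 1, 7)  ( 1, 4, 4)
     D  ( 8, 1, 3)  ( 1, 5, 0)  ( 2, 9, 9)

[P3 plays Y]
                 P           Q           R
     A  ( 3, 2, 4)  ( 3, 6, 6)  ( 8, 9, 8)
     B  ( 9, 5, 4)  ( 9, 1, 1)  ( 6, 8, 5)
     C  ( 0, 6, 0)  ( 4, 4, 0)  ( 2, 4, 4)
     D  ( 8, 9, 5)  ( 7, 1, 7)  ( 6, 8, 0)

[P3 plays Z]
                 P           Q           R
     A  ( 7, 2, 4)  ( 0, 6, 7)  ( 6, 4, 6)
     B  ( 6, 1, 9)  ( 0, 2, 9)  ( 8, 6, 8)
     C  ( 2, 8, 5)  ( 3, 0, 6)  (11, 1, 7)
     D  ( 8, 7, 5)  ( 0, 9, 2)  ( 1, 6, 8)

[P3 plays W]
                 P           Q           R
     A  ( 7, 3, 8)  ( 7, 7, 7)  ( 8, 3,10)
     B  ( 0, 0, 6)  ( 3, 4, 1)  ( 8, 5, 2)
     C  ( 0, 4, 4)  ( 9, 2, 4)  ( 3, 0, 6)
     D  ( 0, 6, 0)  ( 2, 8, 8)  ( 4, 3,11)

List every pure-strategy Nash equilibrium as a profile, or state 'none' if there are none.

(A,P,X): not NE [P1→D gives 8>0; P2→Q gives 9>8; P3→W gives 8>4]
(A,P,Y): not NE [P1→B gives 9>3; P2→R gives 9>2; P3→W gives 8>4]
(A,P,Z): not NE [P1→D gives 8>7; P2→Q gives 6>2; P3→W gives 8>4]
(A,P,W): not NE [P2→Q gives 7>3]
(A,Q,X): not NE [P1→C gives 5>0; P3→W gives 7>2]
(A,Q,Y): not NE [P1→B gives 9>3; P2→R gives 9>6; P3→W gives 7>6]
(A,Q,Z): not NE [P1→C gives 3>0]
(A,Q,W): not NE [P1→C gives 9>7]
(A,R,X): not NE [P2→Q gives 9>4; P3→W gives 10>0]
(A,R,Y): not NE [P3→W gives 10>8]
(A,R,Z): not NE [P1→C gives 11>6; P2→Q gives 6>4; P3→W gives 10>6]
(A,R,W): not NE [P2→Q gives 7>3]
(B,P,X): not NE [P1→D gives 8>3; P2→Q gives 6>1; P3→Z gives 9>0]
(B,P,Y): not NE [P2→R gives 8>5; P3→Z gives 9>4]
(B,P,Z): not NE [P1→D gives 8>6; P2→R gives 6>1]
(B,P,W): not NE [P1→A gives 7>0; P2→R gives 5>0; P3→Z gives 9>6]
(B,Q,X): not NE [P1→C gives 5>3; P3→Z gives 9>7]
(B,Q,Y): not NE [P2→R gives 8>1; P3→Z gives 9>1]
(B,Q,Z): not NE [P1→C gives 3>0; P2→R gives 6>2]
(B,Q,W): not NE [P1→C gives 9>3; P2→R gives 5>4; P3→Z gives 9>1]
(B,R,X): not NE [P1→D gives 2>0; P2→Q gives 6>5; P3→Z gives 8>3]
(B,R,Y): not NE [P1→A gives 8>6; P3→Z gives 8>5]
(B,R,Z): not NE [P1→C gives 11>8]
(B,R,W): not NE [P3→Z gives 8>2]
(C,P,X): not NE [P1→D gives 8>7; P2→R gives 4>3; P3→Z gives 5>4]
(C,P,Y): not NE [P1→B gives 9>0; P3→Z gives 5>0]
(C,P,Z): not NE [P1→D gives 8>2]
(C,P,W): not NE [P1→A gives 7>0; P3→Z gives 5>4]
(C,Q,X): not NE [P2→R gives 4>1]
(C,Q,Y): not NE [P1→B gives 9>4; P2→P gives 6>4; P3→X gives 7>0]
(C,Q,Z): not NE [P2→P gives 8>0; P3→X gives 7>6]
(C,Q,W): not NE [P2→P gives 4>2; P3→X gives 7>4]
(C,R,X): not NE [P1→D gives 2>1; P3→Z gives 7>4]
(C,R,Y): not NE [P1→A gives 8>2; P2→P gives 6>4; P3→Z gives 7>4]
(C,R,Z): not NE [P2→P gives 8>1]
(C,R,W): not NE [P1→B gives 8>3; P2→P gives 4>0; P3→Z gives 7>6]
(D,P,X): not NE [P2→R gives 9>1; P3→Z gives 5>3]
(D,P,Y): not NE [P1→B gives 9>8]
(D,P,Z): not NE [P2→Q gives 9>7]
(D,P,W): not NE [P1→A gives 7>0; P2→Q gives 8>6; P3→Z gives 5>0]
(D,Q,X): not NE [P1→C gives 5>1; P2→R gives 9>5; P3→W gives 8>0]
(D,Q,Y): not NE [P1→B gives 9>7; P2→P gives 9>1; P3→W gives 8>7]
(D,Q,Z): not NE [P1→C gives 3>0; P3→W gives 8>2]
(D,Q,W): not NE [P1→C gives 9>2]
(D,R,X): not NE [P3→W gives 11>9]
(D,R,Y): not NE [P1→A gives 8>6; P2→P gives 9>8; P3→W gives 11>0]
(D,R,Z): not NE [P1→C gives 11>1; P2→Q gives 9>6; P3→W gives 11>8]
(D,R,W): not NE [P1→B gives 8>4; P2→Q gives 8>3]

No pure NE.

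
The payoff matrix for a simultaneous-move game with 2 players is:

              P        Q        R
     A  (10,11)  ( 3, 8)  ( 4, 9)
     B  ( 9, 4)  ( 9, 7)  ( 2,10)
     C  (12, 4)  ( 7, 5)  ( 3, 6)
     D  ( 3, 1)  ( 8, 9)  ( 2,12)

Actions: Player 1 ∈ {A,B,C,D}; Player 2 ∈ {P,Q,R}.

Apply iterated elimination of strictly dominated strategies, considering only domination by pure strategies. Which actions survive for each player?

P2 drop Q (R beats it: A:9>8 B:10>7 C:6>5 D:12>9)
P1 drop B (A beats it: P:10>9 R:4>2)
P1 drop D (A beats it: P:10>3 R:4>2)
P1→{A,C} P2→{P,R}

Remaining: P1:{A,C} P2:{P,R}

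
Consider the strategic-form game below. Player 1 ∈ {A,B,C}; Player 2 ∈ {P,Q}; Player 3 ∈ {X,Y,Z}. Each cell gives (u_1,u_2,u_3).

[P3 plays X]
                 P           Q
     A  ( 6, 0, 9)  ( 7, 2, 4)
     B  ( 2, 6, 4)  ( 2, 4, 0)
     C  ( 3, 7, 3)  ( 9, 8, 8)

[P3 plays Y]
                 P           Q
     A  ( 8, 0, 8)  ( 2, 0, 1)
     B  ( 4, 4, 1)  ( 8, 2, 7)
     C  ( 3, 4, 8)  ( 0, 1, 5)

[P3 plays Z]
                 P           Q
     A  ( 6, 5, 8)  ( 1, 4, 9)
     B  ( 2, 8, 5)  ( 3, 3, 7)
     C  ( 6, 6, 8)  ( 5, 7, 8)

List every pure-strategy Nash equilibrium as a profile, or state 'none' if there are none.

(A,P,X): not NE [P2→Q gives 2>0]
(A,P,Y): not NE [P3→X gives 9>8]
(A,P,Z): not NE [P3→X gives 9>8]
(A,Q,X): not NE [P1→C gives 9>7; P3→Z gives 9>4]
(A,Q,Y): not NE [P1→B gives 8>2; P3→Z gives 9>1]
(A,Q,Z): not NE [P1→C gives 5>1; P2→P gives 5>4]
(B,P,X): not NE [P1→A gives 6>2; P3→Z gives 5>4]
(B,P,Y): not NE [P1→A gives 8>4; P3→Z gives 5>1]
(B,P,Z): not NE [P1→C gives 6>2]
(B,Q,X): not NE [P1→C gives 9>2; P2→P gives 6>4; P3→Z gives 7>0]
(B,Q,Y): not NE [P2→P gives 4>2]
(B,Q,Z): not NE [P1→C gives 5>3; P2→P gives 8>3]
(C,P,X): not NE [P1→A gives 6>3; P2→Q gives 8>7; P3→Z gives 8>3]
(C,P,Y): not NE [P1→A gives 8>3]
(C,P,Z): not NE [P2→Q gives 7>6]
(C,Q,X): NE
(C,Q,Y): not NE [P1→B gives 8>0; P2→P gives 4>1; P3→Z gives 8>5]
(C,Q,Z): NE

PSNE = {(C,Q,X), (C,Q,Z)}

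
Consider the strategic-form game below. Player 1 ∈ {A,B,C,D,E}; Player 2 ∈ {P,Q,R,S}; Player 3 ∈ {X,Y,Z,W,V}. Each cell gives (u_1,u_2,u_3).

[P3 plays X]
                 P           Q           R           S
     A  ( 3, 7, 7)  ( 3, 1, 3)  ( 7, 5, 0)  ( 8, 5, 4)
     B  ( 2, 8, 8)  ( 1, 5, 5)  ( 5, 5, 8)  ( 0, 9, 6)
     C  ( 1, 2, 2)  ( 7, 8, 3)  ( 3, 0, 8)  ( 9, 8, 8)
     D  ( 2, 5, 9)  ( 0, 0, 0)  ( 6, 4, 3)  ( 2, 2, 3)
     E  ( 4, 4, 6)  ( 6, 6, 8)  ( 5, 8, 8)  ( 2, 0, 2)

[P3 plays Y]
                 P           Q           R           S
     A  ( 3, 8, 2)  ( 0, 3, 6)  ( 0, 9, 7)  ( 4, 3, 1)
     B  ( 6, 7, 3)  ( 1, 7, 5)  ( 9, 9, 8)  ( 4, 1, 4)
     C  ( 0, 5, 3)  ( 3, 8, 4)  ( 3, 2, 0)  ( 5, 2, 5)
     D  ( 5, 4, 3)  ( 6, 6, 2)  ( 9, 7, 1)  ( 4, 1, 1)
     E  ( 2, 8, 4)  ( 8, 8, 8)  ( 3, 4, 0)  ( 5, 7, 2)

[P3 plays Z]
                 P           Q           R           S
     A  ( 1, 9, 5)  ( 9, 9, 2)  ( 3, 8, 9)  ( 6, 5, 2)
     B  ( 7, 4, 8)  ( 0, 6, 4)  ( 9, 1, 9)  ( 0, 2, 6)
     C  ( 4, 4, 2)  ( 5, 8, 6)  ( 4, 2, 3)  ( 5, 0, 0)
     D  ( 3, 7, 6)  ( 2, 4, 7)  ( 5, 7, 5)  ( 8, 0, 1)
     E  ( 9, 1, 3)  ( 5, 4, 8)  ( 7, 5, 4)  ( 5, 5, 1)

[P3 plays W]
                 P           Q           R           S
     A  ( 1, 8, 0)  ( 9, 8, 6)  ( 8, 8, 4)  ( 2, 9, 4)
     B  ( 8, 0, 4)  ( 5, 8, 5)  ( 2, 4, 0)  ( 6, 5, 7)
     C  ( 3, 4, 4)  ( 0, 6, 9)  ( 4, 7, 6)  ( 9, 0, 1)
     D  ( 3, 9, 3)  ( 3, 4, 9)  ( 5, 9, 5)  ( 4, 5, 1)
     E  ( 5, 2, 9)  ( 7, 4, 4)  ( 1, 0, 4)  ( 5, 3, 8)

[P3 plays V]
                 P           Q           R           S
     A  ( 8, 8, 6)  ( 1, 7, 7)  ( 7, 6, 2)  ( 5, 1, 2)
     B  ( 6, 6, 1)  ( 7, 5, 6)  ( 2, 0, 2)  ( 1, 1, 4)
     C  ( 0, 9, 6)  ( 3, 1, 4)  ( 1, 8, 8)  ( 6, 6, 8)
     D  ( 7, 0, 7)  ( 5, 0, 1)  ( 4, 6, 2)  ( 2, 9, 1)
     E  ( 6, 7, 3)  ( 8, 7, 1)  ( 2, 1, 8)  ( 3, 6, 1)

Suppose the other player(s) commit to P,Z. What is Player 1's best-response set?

u_1(A vs P,Z) = 1
u_1(B vs P,Z) = 7
u_1(C vs P,Z) = 4
u_1(D vs P,Z) = 3
u_1(E vs P,Z) = 9
max payoff 9 at {E}

argmax u_1 = {E}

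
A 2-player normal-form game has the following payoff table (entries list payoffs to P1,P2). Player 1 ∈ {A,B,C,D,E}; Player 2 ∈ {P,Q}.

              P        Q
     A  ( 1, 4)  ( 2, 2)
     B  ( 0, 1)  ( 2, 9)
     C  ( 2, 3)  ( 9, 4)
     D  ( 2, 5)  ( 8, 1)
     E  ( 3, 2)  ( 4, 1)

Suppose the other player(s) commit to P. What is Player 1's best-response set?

u_1(A vs P) = 1
u_1(B vs P) = 0
u_1(C vs P) = 2
u_1(D vs P) = 2
u_1(E vs P) = 3
max payoff 3 at {E}

P1 best: {E}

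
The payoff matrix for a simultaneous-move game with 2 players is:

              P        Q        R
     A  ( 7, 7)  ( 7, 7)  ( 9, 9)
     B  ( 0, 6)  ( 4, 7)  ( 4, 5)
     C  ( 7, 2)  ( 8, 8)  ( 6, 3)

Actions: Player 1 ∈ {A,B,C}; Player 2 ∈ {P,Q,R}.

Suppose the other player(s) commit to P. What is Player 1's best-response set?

u_1(A vs P) = 7
u_1(B vs P) = 0
u_1(C vs P) = 7
max payoff 7 at {A,C}

P1 best: {A,C}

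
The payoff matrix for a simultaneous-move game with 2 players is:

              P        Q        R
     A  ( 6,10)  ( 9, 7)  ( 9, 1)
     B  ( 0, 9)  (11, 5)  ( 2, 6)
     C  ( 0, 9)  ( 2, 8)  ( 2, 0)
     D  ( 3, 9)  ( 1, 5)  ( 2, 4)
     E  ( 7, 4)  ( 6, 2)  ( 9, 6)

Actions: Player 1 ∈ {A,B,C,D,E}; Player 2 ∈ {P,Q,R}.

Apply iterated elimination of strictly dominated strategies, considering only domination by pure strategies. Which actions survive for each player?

P1 drop C (A beats it: P:6>0 Q:9>2 R:9>2)
P1 drop D (A beats it: P:6>3 Q:9>1 R:9>2)
P2 drop Q (P beats it: A:10>7 B:9>5 E:4>2)
P1 drop B (A beats it: P:6>0 R:9>2)
P1→{A,E} P2→{P,R}

Survivors P1:{A,E} P2:{P,R}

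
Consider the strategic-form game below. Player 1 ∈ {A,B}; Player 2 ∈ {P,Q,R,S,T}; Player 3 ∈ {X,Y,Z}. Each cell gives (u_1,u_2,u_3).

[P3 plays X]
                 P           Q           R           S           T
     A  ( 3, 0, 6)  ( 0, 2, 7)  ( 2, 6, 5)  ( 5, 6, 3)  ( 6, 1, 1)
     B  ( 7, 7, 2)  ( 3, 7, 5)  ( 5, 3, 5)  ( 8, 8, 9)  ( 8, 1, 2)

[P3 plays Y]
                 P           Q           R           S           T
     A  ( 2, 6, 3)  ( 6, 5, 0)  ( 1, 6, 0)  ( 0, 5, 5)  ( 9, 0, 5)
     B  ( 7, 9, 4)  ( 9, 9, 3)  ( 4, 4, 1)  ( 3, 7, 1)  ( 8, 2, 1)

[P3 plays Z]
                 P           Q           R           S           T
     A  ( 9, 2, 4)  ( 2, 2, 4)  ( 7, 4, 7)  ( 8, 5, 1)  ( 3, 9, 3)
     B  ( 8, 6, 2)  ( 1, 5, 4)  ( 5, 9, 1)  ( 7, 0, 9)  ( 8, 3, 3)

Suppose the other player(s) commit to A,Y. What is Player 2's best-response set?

argmax u_2 = {P,R}

u_2(P vs A,Y) = 6
u_2(Q vs A,Y) = 5
u_2(R vs A,Y) = 6
u_2(S vs A,Y) = 5
u_2(T vs A,Y) = 0
max payoff 6 at {P,R}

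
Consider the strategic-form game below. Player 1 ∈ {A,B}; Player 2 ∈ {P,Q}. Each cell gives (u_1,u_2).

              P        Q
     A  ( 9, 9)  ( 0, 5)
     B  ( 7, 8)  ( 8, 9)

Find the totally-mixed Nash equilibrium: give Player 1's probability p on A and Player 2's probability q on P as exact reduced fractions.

P1 indiff ⇒ q·9+(1-q)·0 = q·7+(1-q)·8 ⇒ q(2) = (1-q)(8) ⇒ q = 4/5
P2 indiff ⇒ p·9+(1-p)·8 = p·5+(1-p)·9 ⇒ p(4) = (1-p)(1) ⇒ p = 1/5

(p,q) = (1/5, 4/5)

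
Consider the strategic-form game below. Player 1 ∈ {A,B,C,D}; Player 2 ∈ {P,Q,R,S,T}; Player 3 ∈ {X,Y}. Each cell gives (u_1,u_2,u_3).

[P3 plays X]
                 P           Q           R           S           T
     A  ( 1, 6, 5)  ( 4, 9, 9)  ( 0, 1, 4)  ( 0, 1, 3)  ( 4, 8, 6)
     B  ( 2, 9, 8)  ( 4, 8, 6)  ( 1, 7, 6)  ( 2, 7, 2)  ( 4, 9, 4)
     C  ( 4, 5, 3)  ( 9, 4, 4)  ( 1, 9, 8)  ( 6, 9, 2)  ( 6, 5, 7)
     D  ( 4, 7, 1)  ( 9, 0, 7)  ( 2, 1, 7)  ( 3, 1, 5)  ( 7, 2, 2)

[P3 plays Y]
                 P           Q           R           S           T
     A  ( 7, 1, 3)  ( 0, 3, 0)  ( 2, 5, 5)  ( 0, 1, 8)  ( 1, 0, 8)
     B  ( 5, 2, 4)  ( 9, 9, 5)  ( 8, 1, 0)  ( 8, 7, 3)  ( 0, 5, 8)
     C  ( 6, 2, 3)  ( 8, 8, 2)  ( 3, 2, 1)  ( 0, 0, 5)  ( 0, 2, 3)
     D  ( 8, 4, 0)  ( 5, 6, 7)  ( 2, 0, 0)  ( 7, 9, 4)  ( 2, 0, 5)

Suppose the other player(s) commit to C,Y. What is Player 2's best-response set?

u_2(P vs C,Y) = 2
u_2(Q vs C,Y) = 8
u_2(R vs C,Y) = 2
u_2(S vs C,Y) = 0
u_2(T vs C,Y) = 2
max payoff 8 at {Q}

P2 best: {Q}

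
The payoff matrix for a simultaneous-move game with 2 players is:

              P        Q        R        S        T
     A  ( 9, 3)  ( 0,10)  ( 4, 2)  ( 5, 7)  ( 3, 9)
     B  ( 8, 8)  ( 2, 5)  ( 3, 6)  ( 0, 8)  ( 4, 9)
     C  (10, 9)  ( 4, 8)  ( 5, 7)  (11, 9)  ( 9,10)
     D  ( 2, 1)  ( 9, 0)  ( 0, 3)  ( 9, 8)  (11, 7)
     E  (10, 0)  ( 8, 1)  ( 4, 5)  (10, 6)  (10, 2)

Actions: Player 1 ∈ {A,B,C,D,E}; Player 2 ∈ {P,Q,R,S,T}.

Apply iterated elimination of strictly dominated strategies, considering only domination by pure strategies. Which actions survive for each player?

P1 drop A (C beats it: P:10>9 Q:4>0 R:5>4 S:11>5 T:9>3)
P1 drop B (C beats it: P:10>8 Q:4>2 R:5>3 S:11>0 T:9>4)
P2 drop P (T beats it: C:10>9 D:7>1 E:2>0)
P2 drop Q (S beats it: C:9>8 D:8>0 E:6>1)
P2 drop R (S beats it: C:9>7 D:8>3 E:6>5)
P1→{C,D,E} P2→{S,T}

IESDS → P1:{C,D,E} P2:{S,T}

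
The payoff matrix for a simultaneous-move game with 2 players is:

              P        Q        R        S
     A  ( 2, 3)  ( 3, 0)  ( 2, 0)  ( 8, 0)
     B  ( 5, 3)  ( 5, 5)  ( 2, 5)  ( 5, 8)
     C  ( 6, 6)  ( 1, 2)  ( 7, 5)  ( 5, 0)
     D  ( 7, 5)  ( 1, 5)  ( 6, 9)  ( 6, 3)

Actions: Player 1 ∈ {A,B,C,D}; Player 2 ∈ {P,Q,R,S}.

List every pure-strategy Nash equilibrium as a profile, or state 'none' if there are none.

(A,P): not NE [P1→D gives 7>2]
(A,Q): not NE [P1→B gives 5>3; P2→P gives 3>0]
(A,R): not NE [P1→C gives 7>2; P2→P gives 3>0]
(A,S): not NE [P2→P gives 3>0]
(B,P): not NE [P1→D gives 7>5; P2→S gives 8>3]
(B,Q): not NE [P2→S gives 8>5]
(B,R): not NE [P1→C gives 7>2; P2→S gives 8>5]
(B,S): not NE [P1→A gives 8>5]
(C,P): not NE [P1→D gives 7>6]
(C,Q): not NE [P1→B gives 5>1; P2→P gives 6>2]
(C,R): not NE [P2→P gives 6>5]
(C,S): not NE [P1→A gives 8>5; P2→P gives 6>0]
(D,P): not NE [P2→R gives 9>5]
(D,Q): not NE [P1→B gives 5>1; P2→R gives 9>5]
(D,R): not NE [P1→C gives 7>6]
(D,S): not NE [P1→A gives 8>6; P2→R gives 9>3]

Equilibria: none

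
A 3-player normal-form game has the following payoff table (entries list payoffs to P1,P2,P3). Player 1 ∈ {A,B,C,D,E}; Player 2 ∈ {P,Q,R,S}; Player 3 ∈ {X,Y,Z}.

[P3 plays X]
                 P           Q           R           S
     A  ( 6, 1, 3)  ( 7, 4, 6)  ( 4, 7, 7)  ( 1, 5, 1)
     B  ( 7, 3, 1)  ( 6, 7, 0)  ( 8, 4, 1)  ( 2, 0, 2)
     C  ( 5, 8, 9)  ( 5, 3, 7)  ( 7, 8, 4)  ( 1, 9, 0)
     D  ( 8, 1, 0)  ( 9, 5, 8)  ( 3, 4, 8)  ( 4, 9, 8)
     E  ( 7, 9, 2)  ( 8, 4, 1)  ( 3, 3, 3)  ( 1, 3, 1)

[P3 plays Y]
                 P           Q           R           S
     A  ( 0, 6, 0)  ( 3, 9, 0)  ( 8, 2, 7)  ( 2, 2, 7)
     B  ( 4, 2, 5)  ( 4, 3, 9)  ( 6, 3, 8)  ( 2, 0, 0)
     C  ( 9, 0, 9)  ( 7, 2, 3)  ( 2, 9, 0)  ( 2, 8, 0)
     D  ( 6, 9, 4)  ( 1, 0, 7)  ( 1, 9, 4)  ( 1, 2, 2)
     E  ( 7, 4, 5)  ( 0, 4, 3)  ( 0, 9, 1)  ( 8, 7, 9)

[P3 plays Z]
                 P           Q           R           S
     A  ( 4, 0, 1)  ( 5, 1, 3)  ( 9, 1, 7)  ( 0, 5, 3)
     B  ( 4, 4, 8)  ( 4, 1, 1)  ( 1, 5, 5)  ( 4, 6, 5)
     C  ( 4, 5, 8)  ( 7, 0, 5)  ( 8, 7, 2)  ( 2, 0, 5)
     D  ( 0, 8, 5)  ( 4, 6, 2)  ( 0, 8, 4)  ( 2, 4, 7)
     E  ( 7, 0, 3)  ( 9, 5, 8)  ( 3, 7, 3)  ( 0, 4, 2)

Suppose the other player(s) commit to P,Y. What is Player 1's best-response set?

u_1(A vs P,Y) = 0
u_1(B vs P,Y) = 4
u_1(C vs P,Y) = 9
u_1(D vs P,Y) = 6
u_1(E vs P,Y) = 7
max payoff 9 at {C}

argmax u_1 = {C}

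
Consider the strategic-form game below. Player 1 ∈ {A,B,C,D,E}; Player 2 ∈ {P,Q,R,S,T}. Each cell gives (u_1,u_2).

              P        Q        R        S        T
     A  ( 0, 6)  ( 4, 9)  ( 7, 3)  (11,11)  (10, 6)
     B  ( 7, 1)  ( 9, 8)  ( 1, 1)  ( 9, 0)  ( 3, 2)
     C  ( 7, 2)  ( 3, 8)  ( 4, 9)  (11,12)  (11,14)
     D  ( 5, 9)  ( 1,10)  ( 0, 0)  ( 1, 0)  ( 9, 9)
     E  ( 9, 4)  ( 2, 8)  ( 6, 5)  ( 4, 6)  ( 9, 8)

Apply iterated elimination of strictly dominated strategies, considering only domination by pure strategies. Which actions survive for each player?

P1 drop D (C beats it: P:7>5 Q:3>1 R:4>0 S:11>1 T:11>9)
P2 drop P (Q beats it: A:9>6 B:8>1 C:8>2 E:8>4)
P1 drop E (A beats it: Q:4>2 R:7>6 S:11>4 T:10>9)
P2 drop R (T beats it: A:6>3 B:2>1 C:14>9)
P1→{A,B,C} P2→{Q,S,T}

IESDS → P1:{A,B,C} P2:{Q,S,T}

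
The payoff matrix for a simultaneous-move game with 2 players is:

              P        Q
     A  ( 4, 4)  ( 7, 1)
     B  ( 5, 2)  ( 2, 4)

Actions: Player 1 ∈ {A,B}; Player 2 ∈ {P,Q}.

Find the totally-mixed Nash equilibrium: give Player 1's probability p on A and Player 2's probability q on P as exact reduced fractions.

P1 indiff ⇒ q·4+(1-q)·7 = q·5+(1-q)·2 ⇒ q(-1) = (1-q)(-5) ⇒ q = 5/6
P2 indiff ⇒ p·4+(1-p)·2 = p·1+(1-p)·4 ⇒ p(3) = (1-p)(2) ⇒ p = 2/5

P1 mixes 2/5 on A; P2 mixes 5/6 on P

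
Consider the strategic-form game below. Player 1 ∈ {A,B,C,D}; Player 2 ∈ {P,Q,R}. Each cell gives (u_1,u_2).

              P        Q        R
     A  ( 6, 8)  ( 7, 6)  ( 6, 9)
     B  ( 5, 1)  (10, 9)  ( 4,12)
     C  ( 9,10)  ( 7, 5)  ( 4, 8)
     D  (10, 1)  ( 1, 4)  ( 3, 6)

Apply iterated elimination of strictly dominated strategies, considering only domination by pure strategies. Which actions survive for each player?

Survivors P1:{A,C,D} P2:{P,R}

P2 drop Q (R beats it: A:9>6 B:12>9 C:8>5 D:6>4)
P1 drop B (A beats it: P:6>5 R:6>4)
P1→{A,C,D} P2→{P,R}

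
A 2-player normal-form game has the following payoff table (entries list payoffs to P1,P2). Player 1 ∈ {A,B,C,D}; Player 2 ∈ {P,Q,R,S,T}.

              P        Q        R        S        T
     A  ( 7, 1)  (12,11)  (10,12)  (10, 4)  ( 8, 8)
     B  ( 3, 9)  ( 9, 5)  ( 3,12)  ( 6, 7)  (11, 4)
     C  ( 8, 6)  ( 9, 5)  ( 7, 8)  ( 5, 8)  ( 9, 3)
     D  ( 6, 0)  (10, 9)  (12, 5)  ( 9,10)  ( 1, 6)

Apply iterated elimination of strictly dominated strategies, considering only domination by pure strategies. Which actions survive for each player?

P2 drop P (R beats it: A:12>1 B:12>9 C:8>6 D:5>0)
P2 drop T (Q beats it: A:11>8 B:5>4 C:5>3 D:9>6)
P1 drop B (A beats it: Q:12>9 R:10>3 S:10>6)
P1 drop C (A beats it: Q:12>9 R:10>7 S:10>5)
P1→{A,D} P2→{Q,R,S}

Survivors P1:{A,D} P2:{Q,R,S}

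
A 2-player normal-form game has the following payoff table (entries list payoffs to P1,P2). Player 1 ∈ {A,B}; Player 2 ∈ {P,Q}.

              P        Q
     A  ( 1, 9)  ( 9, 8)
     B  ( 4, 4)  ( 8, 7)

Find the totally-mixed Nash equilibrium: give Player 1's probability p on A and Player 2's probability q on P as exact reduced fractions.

(p,q) = (3/4, 1/4)

P1 indiff ⇒ q·1+(1-q)·9 = q·4+(1-q)·8 ⇒ q(-3) = (1-q)(-1) ⇒ q = 1/4
P2 indiff ⇒ p·9+(1-p)·4 = p·8+(1-p)·7 ⇒ p(1) = (1-p)(3) ⇒ p = 3/4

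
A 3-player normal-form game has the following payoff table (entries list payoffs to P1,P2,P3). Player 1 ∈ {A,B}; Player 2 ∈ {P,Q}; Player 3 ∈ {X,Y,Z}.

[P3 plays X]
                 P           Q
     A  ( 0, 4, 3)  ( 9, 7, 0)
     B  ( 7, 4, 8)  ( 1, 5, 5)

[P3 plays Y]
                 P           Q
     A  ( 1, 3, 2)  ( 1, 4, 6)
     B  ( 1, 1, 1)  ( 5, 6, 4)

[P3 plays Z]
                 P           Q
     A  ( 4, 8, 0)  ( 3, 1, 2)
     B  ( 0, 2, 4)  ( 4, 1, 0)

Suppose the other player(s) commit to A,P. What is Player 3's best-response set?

u_3(X vs A,P) = 3
u_3(Y vs A,P) = 2
u_3(Z vs A,P) = 0
max payoff 3 at {X}

BR_3 = {X}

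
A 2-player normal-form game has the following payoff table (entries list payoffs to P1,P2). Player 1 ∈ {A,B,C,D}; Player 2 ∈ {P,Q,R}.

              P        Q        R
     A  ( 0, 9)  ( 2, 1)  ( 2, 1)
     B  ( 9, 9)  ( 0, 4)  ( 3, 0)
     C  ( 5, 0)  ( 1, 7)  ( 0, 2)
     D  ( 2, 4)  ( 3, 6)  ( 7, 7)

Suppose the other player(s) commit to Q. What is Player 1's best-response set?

u_1(A vs Q) = 2
u_1(B vs Q) = 0
u_1(C vs Q) = 1
u_1(D vs Q) = 3
max payoff 3 at {D}

BR_1 = {D}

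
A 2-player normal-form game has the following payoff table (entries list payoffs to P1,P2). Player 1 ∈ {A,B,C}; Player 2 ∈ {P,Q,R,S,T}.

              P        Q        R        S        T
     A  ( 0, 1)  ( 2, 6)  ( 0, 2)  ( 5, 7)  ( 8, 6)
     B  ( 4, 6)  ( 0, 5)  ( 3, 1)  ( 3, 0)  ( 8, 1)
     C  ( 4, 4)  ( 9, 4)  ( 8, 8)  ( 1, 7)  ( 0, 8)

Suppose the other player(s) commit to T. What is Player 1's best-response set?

u_1(A vs T) = 8
u_1(B vs T) = 8
u_1(C vs T) = 0
max payoff 8 at {A,B}

P1 best: {A,B}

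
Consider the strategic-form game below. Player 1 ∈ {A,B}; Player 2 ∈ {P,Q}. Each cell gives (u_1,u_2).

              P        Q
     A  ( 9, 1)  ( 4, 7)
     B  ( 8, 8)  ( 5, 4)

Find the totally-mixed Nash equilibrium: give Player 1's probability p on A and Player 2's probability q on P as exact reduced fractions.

P1 indiff ⇒ q·9+(1-q)·4 = q·8+(1-q)·5 ⇒ q(1) = (1-q)(1) ⇒ q = 1/2
P2 indiff ⇒ p·1+(1-p)·8 = p·7+(1-p)·4 ⇒ p(-6) = (1-p)(-4) ⇒ p = 2/5

p=2/5, q=1/2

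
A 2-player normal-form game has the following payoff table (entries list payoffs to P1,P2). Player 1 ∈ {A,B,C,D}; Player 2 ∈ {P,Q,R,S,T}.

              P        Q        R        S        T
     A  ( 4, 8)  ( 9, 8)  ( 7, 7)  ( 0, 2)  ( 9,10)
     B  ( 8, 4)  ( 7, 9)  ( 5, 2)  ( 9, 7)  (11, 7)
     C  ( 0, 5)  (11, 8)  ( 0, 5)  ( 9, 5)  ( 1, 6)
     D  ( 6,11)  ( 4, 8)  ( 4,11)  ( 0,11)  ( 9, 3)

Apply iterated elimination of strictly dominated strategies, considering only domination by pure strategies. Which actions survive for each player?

P1 drop D (B beats it: P:8>6 Q:7>4 R:5>4 S:9>0 T:11>9)
P2 drop P (T beats it: A:10>8 B:7>4 C:6>5)
P2 drop R (Q beats it: A:8>7 B:9>2 C:8>5)
P2 drop S (Q beats it: A:8>2 B:9>7 C:8>5)
P1→{A,B,C} P2→{Q,T}

Remaining: P1:{A,B,C} P2:{Q,T}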